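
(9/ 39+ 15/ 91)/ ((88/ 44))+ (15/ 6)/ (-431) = 15061/ 78442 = 0.19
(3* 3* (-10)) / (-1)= 90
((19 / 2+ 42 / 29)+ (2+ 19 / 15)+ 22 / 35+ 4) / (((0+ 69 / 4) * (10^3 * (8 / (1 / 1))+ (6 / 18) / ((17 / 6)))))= 1950869 / 14287350105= 0.00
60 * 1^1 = 60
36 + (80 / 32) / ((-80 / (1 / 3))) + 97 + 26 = 15263 / 96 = 158.99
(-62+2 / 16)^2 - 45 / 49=3827.60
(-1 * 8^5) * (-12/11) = 393216/11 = 35746.91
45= 45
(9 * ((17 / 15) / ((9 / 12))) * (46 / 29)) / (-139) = -3128 / 20155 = -0.16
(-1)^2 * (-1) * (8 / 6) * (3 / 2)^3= -9 / 2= -4.50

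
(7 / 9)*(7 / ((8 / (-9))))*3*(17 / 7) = -357 / 8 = -44.62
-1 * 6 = -6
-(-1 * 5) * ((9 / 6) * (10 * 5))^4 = 158203125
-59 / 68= -0.87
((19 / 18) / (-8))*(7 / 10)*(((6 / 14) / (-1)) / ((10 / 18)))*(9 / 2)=513 / 1600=0.32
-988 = -988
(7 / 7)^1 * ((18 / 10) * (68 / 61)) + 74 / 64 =30869 / 9760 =3.16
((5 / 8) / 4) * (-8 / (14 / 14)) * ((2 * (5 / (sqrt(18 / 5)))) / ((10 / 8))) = -5 * sqrt(10) / 3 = -5.27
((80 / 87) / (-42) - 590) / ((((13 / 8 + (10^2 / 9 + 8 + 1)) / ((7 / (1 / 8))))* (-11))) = 13798016 / 99847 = 138.19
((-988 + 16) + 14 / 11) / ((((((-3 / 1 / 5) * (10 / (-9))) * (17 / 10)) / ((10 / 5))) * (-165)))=21356 / 2057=10.38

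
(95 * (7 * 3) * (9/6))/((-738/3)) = -1995/164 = -12.16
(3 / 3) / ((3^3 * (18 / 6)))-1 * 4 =-3.99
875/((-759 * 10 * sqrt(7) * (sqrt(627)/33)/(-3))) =25 * sqrt(4389)/9614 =0.17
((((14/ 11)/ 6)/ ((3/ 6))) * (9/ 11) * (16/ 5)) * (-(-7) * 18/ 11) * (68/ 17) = 338688/ 6655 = 50.89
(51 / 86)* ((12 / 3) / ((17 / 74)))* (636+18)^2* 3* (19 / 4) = 62933933.30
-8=-8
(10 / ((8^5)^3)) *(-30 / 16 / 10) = -15 / 281474976710656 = -0.00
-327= -327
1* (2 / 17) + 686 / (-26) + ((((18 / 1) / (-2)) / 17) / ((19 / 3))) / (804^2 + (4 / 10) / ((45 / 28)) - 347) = -16033096835370 / 610390074619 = -26.27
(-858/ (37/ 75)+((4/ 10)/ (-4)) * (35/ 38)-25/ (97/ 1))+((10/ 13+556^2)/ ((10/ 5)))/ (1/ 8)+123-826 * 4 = 4367263952777/ 3545932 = 1231626.54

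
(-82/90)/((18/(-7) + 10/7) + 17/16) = 4592/405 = 11.34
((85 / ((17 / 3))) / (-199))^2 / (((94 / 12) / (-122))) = -164700 / 1861247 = -0.09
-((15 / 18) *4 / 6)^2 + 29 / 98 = -101 / 7938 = -0.01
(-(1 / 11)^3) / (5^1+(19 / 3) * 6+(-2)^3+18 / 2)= -1 / 58564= -0.00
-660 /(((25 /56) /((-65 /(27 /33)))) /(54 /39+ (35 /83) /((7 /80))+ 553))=5451346208 /83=65678869.98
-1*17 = -17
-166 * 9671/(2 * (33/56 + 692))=-1158.97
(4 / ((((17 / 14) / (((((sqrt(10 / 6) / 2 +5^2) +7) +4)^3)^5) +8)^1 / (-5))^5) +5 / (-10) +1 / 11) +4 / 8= -1747811924772021972210279980562087353640130629730807740822128603248422041257876867012915227483483289940574578657274886860785999307657724831931357822398558388376370433376461522748838225792257158198628650452551420634045123420523903227769319040657425486949643610666050871304989975821021039930968690747216074855105442169635704063269 / 6015308718063493257450005234911083525493807242888081688555227730980878505579957367776179309931011674334224538566977452732163576100795756335952503579266084990647198157950148301996050479424541338082996084827303167469552309797473476036344881569738869649553457018629815496455887482220066171022766887197030183155869419349619148988416 - 24638526039483402215715143852994980340872955362455766784879055239272966735115487932034135592101920684806406783837488495266919297741592622856499927686592975353640136731321967031810742921353755334130695184560936549118836787683698840498279716802583740363559335949307750110970215161446466049760196640625 * sqrt(15) / 267014769090176369737660033509902500243865733437858739726350662774364280254792141680405686697931981282591643224741541758352431467542425263492209853483047096530859293232872350053091729377864938657803448367689238612817485342572508701897411291270368858733729448625258145261713755425251516824519126739924990374461533174255111372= -0.29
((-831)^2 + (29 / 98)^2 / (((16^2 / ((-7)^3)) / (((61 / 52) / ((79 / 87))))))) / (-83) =-20334354183597 / 2444029952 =-8320.01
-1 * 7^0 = -1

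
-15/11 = -1.36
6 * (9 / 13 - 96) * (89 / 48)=-110271 / 104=-1060.30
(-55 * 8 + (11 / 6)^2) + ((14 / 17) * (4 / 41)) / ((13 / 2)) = -142425827 / 326196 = -436.63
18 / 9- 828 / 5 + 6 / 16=-6529 / 40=-163.22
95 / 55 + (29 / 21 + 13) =3721 / 231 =16.11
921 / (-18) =-307 / 6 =-51.17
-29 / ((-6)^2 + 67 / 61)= -1769 / 2263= -0.78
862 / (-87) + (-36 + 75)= 2531 / 87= 29.09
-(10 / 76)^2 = -25 / 1444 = -0.02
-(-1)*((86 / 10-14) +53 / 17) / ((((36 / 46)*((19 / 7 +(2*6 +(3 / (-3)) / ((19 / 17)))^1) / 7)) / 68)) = -4154122 / 41355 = -100.45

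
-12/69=-4/23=-0.17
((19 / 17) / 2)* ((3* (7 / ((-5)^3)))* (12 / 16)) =-1197 / 17000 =-0.07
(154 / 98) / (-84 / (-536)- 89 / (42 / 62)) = -4422 / 369265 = -0.01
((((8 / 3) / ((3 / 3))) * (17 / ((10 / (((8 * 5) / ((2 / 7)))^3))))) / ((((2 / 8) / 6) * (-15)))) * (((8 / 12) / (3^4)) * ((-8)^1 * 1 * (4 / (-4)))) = -955351040 / 729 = -1310495.25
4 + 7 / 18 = 4.39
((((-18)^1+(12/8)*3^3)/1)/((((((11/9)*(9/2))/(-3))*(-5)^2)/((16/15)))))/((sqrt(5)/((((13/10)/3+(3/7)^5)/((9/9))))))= -5418744*sqrt(5)/115548125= -0.10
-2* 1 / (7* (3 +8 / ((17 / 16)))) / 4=-17 / 2506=-0.01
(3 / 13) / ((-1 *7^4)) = -3 / 31213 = -0.00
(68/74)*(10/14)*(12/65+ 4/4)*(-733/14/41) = -0.99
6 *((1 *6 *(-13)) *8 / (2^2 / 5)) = -4680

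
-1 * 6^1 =-6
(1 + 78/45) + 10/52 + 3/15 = 1219/390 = 3.13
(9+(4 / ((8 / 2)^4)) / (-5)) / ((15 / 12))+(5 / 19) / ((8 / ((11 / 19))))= 1042069 / 144400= 7.22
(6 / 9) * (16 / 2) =16 / 3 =5.33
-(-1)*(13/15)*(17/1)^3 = 63869/15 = 4257.93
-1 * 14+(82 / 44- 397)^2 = 75561473 / 484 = 156118.75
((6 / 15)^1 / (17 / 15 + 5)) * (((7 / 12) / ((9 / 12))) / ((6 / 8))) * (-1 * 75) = -350 / 69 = -5.07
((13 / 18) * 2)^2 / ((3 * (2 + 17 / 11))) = 143 / 729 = 0.20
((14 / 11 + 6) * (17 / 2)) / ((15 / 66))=272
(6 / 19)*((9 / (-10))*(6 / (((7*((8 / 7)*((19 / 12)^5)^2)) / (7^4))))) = -3010437727911936 / 582451294491095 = -5.17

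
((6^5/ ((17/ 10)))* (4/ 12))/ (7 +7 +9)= 25920/ 391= 66.29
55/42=1.31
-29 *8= -232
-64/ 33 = -1.94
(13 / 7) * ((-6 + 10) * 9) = 66.86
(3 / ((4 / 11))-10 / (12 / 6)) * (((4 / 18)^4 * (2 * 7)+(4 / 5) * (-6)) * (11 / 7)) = -5589298 / 229635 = -24.34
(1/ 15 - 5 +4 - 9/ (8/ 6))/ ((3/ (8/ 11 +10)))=-27199/ 990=-27.47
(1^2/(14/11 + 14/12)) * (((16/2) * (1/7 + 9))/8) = 4224/1127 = 3.75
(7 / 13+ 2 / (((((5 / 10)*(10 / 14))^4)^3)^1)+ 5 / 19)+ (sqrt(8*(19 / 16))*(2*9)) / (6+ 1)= 9*sqrt(38) / 7+ 28006841053239974 / 60302734375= 464445.26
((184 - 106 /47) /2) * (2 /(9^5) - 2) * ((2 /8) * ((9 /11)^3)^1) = -1042124 /41877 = -24.89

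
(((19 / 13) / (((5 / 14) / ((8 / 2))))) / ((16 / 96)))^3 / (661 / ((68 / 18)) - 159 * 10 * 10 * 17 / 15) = -8846216257536 / 166623500875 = -53.09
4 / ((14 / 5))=10 / 7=1.43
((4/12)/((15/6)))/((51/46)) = 92/765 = 0.12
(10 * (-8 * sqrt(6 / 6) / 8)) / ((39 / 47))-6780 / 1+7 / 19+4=-5029673 / 741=-6787.68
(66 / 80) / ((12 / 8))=11 / 20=0.55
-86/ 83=-1.04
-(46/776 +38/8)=-933/194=-4.81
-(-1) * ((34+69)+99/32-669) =-18013/32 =-562.91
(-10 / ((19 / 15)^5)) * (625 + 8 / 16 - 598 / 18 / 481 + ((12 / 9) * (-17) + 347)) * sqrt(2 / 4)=-266854078125 * sqrt(2) / 183231326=-2059.63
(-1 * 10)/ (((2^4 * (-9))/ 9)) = 5/ 8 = 0.62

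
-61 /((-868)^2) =-61 /753424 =-0.00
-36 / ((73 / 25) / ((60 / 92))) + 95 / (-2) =-186505 / 3358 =-55.54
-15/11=-1.36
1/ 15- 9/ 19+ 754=214774/ 285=753.59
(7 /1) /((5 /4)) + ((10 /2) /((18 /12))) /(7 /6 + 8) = 328 /55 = 5.96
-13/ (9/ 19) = -247/ 9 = -27.44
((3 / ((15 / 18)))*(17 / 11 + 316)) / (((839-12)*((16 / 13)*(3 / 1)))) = 136227 / 363880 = 0.37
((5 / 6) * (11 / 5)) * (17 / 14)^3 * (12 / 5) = 54043 / 6860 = 7.88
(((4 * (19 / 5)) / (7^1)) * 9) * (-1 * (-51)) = 34884 / 35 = 996.69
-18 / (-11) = 18 / 11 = 1.64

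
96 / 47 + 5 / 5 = 143 / 47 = 3.04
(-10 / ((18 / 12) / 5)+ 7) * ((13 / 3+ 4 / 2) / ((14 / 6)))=-71.48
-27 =-27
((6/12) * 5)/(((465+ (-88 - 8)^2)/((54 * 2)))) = 90/3227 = 0.03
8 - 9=-1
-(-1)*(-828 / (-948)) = 69 / 79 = 0.87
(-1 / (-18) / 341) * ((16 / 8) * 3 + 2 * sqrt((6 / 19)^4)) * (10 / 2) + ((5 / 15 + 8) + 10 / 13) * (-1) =-14558870 / 1600313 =-9.10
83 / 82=1.01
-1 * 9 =-9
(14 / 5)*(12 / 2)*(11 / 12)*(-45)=-693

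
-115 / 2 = -57.50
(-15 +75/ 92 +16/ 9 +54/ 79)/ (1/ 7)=-5367985/ 65412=-82.06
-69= -69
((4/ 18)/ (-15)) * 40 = -16/ 27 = -0.59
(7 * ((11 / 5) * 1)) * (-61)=-4697 / 5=-939.40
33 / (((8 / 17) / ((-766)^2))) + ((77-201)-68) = 82292145 / 2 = 41146072.50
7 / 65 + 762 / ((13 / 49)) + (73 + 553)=227387 / 65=3498.26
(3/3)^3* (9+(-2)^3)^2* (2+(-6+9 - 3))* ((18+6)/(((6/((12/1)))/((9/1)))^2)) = 15552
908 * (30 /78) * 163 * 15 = 11100300 /13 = 853869.23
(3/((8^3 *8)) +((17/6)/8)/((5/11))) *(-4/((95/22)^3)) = -63777527/1646160000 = -0.04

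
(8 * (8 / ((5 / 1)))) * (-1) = -64 / 5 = -12.80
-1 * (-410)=410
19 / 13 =1.46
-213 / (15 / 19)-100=-1849 / 5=-369.80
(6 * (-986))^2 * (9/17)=18528912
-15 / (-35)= 3 / 7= 0.43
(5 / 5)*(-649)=-649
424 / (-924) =-106 / 231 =-0.46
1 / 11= 0.09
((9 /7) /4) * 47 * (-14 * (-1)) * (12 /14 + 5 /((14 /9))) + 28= 24895 /28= 889.11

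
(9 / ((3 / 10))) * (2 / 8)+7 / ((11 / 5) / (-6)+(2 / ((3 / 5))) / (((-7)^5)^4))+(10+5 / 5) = -1037299461868959713 / 1755429858547463822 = -0.59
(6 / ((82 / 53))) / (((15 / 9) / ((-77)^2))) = 2828133 / 205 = 13795.77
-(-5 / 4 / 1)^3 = 125 / 64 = 1.95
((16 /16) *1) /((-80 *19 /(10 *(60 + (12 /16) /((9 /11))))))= -731 /1824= -0.40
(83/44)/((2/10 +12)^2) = 2075/163724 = 0.01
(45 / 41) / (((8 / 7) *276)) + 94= 2836649 / 30176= 94.00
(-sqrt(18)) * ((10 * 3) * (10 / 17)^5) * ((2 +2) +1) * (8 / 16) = -22500000 * sqrt(2) / 1419857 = -22.41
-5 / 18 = -0.28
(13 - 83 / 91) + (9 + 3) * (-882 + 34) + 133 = -912813 / 91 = -10030.91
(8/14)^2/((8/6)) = 0.24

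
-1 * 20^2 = -400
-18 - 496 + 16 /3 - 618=-1126.67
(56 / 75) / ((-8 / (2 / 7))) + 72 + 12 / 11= 60278 / 825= 73.06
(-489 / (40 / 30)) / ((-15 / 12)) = 1467 / 5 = 293.40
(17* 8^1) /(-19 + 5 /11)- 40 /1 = -142 /3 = -47.33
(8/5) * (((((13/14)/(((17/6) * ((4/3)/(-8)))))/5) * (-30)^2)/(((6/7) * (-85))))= 11232/1445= 7.77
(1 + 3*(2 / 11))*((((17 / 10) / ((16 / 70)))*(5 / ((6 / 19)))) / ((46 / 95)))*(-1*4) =-18257575 / 12144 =-1503.42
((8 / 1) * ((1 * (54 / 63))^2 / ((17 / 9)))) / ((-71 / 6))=-15552 / 59143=-0.26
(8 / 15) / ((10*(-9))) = -4 / 675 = -0.01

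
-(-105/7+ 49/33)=446/33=13.52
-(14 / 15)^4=-38416 / 50625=-0.76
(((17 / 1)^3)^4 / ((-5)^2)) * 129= 75158268602639169 / 25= 3006330744105566.76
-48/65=-0.74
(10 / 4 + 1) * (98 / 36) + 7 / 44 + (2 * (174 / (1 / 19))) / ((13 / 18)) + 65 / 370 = 872850505 / 95238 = 9164.94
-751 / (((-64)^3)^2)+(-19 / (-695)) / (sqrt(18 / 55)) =0.05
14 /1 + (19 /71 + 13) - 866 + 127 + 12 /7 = -352879 /497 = -710.02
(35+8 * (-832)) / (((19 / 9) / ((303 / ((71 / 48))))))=-866662416 / 1349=-642448.05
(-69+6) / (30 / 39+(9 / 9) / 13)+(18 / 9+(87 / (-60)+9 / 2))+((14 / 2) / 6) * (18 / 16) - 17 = -74881 / 880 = -85.09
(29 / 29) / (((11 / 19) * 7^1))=19 / 77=0.25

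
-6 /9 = -2 /3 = -0.67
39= 39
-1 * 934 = -934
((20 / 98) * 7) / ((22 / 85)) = 425 / 77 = 5.52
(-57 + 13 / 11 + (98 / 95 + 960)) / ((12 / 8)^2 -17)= -3783792 / 61655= -61.37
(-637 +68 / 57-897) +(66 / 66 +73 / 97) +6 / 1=-8432026 / 5529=-1525.05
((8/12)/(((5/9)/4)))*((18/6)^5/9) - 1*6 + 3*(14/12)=1271/10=127.10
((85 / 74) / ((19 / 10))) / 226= 425 / 158878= 0.00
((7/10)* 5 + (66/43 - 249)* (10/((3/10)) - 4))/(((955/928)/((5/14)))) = -144761272/57491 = -2517.98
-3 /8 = -0.38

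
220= 220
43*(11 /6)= 473 /6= 78.83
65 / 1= 65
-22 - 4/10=-112/5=-22.40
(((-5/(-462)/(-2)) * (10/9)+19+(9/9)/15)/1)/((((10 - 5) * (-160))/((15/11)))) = -396271/12196800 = -0.03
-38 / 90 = -19 / 45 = -0.42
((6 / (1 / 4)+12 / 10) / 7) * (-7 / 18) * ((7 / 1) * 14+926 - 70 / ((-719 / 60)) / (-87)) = -1433.51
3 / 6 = 1 / 2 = 0.50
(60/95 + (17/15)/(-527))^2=30924721/78057225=0.40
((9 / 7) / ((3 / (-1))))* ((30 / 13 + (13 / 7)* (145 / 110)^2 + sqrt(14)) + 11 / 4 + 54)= -4114899 / 154154 - 3* sqrt(14) / 7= -28.30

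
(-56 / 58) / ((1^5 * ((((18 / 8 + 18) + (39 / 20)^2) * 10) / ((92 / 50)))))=-10304 / 1395045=-0.01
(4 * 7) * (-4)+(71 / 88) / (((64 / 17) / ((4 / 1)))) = -156489 / 1408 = -111.14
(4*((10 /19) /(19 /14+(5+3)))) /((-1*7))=-80 /2489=-0.03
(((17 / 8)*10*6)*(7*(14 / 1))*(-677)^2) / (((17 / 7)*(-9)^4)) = 786034235 / 2187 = 359412.09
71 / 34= 2.09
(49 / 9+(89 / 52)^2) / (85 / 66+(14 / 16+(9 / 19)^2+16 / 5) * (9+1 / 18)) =4046151175 / 19434496211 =0.21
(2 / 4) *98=49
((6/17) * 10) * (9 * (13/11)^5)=200498220/2737867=73.23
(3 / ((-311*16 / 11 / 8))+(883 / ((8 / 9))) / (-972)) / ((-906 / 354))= 17043271 / 40574304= 0.42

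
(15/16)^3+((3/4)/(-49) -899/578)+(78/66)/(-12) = -1617770305/1914114048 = -0.85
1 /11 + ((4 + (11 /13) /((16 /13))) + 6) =10.78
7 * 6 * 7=294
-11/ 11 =-1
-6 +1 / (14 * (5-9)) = -337 / 56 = -6.02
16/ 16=1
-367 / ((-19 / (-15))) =-5505 / 19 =-289.74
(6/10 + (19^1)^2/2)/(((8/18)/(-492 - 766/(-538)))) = -430179507/2152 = -199897.54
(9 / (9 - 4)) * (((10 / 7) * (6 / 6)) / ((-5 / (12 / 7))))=-216 / 245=-0.88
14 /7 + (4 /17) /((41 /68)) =98 /41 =2.39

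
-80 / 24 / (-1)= 10 / 3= 3.33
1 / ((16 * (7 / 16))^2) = 1 / 49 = 0.02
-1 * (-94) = 94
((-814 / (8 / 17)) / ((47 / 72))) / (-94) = 62271 / 2209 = 28.19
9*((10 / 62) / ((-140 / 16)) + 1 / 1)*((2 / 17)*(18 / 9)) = 7668 / 3689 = 2.08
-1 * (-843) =843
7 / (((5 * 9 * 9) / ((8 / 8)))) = 7 / 405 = 0.02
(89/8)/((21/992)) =11036/21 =525.52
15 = 15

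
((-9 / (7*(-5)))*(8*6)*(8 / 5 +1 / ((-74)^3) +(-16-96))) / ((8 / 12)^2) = -54355127679 / 17728550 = -3065.97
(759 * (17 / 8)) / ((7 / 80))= 129030 / 7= 18432.86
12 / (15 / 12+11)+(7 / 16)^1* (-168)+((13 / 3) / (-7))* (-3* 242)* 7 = 301201 / 98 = 3073.48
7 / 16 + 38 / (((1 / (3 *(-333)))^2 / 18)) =10922122951 / 16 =682632684.44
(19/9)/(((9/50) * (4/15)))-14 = 1619/54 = 29.98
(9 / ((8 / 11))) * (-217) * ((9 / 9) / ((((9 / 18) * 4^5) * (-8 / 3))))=64449 / 32768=1.97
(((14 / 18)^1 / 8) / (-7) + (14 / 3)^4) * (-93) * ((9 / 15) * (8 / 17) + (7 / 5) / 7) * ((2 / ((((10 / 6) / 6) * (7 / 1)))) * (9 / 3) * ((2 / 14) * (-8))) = 1562409796 / 20825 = 75025.68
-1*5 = -5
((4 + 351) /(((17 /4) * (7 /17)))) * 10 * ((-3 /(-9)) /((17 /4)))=56800 /357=159.10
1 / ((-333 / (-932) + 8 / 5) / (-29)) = -135140 / 9121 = -14.82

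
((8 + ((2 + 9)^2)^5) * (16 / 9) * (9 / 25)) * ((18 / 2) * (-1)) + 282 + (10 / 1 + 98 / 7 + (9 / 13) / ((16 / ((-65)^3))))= -59759830929861 / 400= -149399577324.65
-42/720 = -0.06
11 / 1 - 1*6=5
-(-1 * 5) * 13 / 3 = 21.67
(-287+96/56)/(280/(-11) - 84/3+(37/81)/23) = 40924521/7665259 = 5.34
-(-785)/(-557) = -785/557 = -1.41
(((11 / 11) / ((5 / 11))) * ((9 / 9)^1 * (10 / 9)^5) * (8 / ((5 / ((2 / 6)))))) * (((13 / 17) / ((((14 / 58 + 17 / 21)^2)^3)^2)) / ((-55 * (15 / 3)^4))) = -190992829181951487225406725399 / 7839866231326559436800000000000000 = -0.00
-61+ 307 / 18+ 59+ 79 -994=-16199 / 18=-899.94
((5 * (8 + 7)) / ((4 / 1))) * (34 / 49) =1275 / 98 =13.01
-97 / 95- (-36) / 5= 587 / 95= 6.18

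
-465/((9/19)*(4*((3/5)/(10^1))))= -4090.28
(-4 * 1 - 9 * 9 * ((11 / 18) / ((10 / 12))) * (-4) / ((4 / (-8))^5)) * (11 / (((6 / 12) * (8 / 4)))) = -83679.20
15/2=7.50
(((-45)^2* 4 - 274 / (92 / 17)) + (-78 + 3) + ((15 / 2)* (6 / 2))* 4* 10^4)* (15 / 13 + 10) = 6056189045 / 598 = 10127406.43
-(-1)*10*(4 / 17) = 40 / 17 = 2.35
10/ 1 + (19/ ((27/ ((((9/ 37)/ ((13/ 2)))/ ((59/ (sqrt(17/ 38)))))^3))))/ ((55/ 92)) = 84456* sqrt(646)/ 23884027056716255 + 10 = 10.00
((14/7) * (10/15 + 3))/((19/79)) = 1738/57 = 30.49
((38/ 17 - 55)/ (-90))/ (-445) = -299/ 226950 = -0.00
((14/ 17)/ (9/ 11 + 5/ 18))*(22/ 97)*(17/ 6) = 1452/ 3007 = 0.48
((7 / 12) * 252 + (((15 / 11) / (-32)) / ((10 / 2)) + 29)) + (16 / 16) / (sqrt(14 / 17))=sqrt(238) / 14 + 61949 / 352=177.09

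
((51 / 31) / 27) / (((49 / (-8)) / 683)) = -92888 / 13671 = -6.79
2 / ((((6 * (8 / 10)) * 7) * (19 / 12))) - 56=-7443 / 133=-55.96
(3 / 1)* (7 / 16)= 1.31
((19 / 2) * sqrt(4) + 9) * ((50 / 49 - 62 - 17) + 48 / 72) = -45460 / 21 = -2164.76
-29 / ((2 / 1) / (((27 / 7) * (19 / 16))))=-14877 / 224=-66.42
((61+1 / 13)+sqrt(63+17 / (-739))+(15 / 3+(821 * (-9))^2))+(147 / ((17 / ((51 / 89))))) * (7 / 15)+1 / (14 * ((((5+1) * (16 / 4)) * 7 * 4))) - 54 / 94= 2 * sqrt(8598265) / 739+139659474155483927 / 2557988160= 54597396.75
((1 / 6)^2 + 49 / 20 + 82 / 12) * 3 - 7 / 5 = 398 / 15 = 26.53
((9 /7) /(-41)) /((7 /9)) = -81 /2009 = -0.04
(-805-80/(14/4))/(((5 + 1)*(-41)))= 5795/1722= 3.37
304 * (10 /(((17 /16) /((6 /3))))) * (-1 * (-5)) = 486400 /17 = 28611.76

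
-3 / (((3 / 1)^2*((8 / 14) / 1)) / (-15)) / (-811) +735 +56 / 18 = 21549577 / 29196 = 738.10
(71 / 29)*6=426 / 29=14.69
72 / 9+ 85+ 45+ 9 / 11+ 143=3100 / 11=281.82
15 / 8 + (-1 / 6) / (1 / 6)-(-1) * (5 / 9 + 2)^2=4799 / 648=7.41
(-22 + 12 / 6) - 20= -40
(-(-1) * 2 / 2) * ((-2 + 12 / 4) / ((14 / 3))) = 3 / 14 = 0.21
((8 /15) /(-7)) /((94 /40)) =-32 /987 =-0.03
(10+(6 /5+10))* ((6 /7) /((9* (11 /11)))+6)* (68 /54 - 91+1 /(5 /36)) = -151188224 /14175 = -10665.84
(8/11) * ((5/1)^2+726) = 546.18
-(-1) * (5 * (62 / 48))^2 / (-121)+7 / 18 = 0.04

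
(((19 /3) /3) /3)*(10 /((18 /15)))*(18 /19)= 50 /9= 5.56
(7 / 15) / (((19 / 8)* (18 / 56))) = 0.61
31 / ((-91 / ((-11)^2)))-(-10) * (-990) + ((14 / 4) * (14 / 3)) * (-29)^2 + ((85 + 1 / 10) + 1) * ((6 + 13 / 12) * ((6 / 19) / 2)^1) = 161477933 / 41496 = 3891.41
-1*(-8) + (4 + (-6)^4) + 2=1310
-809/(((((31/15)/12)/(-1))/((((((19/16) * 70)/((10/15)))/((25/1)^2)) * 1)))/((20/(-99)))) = -322791/1705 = -189.32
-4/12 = -0.33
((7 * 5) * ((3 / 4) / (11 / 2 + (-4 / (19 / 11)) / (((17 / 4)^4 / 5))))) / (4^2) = 7934495 / 26427808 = 0.30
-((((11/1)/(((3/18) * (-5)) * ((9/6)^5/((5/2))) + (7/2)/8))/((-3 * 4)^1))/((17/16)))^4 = -3930163511296/136326383940321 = -0.03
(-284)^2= 80656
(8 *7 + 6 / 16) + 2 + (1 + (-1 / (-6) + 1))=1453 / 24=60.54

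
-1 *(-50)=50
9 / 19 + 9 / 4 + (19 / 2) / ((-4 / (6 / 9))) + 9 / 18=187 / 114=1.64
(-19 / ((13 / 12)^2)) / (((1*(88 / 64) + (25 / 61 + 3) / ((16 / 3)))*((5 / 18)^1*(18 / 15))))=-4005504 / 166127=-24.11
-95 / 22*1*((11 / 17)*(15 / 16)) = -1425 / 544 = -2.62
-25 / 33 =-0.76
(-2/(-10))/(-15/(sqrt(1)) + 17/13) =-13/890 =-0.01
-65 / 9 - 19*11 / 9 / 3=-404 / 27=-14.96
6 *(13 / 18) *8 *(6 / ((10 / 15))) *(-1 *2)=-624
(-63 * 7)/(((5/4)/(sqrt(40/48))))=-294 * sqrt(30)/5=-322.06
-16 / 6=-8 / 3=-2.67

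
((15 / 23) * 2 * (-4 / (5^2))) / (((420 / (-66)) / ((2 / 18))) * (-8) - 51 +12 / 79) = -6952 / 13568965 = -0.00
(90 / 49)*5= 450 / 49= 9.18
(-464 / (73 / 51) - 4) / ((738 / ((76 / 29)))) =-910328 / 781173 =-1.17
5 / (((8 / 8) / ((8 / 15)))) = 8 / 3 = 2.67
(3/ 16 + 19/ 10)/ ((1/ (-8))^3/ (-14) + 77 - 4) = 74816/ 2616325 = 0.03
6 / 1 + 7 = 13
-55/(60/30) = -55/2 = -27.50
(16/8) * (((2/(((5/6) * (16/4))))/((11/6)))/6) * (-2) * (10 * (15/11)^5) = -18225000/1771561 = -10.29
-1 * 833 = -833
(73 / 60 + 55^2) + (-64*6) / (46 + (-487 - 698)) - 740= 156263087 / 68340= 2286.55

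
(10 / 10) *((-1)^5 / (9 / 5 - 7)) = 5 / 26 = 0.19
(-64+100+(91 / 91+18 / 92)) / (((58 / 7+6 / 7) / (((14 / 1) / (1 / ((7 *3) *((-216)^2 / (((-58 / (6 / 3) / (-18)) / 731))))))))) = 25319607017.48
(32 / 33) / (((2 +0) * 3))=16 / 99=0.16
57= 57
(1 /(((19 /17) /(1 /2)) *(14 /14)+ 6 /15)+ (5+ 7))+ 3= 3445 /224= 15.38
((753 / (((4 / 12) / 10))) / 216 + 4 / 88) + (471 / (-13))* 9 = -380005 / 1716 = -221.45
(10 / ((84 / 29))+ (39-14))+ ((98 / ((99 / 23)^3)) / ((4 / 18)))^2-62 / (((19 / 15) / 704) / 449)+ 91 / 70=-119589884999006566723 / 7729435794465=-15472007.04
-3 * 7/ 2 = -21/ 2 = -10.50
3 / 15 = 1 / 5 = 0.20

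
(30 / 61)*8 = 240 / 61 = 3.93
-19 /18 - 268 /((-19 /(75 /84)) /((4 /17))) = 77641 /40698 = 1.91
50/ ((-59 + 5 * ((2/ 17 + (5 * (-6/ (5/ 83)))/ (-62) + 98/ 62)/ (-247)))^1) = -6508450/ 7705611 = -0.84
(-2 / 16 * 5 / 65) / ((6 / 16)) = -1 / 39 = -0.03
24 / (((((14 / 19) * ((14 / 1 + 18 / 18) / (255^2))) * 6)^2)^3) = 1284842645656176828020671875 / 60236288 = 21330043538807982789.72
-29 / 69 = -0.42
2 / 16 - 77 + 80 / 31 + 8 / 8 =-18177 / 248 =-73.29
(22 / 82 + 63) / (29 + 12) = 2594 / 1681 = 1.54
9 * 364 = 3276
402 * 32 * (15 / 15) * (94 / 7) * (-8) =-9673728 / 7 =-1381961.14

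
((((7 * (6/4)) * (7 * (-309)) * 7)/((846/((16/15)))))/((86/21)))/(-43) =1.14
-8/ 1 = -8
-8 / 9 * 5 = -40 / 9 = -4.44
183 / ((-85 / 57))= -10431 / 85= -122.72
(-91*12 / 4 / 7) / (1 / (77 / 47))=-3003 / 47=-63.89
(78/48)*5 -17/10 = 257/40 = 6.42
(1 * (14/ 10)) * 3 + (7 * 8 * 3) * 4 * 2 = 6741/ 5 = 1348.20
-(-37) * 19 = 703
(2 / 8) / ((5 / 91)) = 91 / 20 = 4.55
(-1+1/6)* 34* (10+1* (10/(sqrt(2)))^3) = -21250* sqrt(2)/3-850/3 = -10300.68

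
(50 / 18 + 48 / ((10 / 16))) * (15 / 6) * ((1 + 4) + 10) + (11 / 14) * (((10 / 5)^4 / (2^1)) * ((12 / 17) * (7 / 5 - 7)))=1509253 / 510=2959.32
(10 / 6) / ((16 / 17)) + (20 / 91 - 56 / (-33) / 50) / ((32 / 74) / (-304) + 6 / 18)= 532935803 / 210210000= 2.54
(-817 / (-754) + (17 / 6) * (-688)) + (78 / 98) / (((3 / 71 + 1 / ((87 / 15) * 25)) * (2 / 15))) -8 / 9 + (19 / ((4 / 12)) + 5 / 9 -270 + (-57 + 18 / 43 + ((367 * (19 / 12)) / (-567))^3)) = -2710097823104516751059 / 1291883173808939712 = -2097.79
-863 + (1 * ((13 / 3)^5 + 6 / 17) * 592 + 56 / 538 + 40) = 1004488099843 / 1111239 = 903935.25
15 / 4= 3.75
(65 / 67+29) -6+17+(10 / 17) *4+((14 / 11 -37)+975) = 12310943 / 12529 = 982.60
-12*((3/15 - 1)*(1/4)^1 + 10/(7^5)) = 201084/84035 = 2.39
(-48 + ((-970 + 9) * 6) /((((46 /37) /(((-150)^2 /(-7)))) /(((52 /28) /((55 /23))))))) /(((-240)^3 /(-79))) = 41081498551 /620928000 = 66.16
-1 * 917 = -917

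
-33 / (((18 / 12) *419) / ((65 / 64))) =-715 / 13408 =-0.05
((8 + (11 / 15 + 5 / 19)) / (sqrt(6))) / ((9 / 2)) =2564 * sqrt(6) / 7695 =0.82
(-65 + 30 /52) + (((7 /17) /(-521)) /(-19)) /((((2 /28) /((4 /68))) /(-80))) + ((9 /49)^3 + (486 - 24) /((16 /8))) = 1457721639750743 /8750860386814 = 166.58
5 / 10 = 1 / 2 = 0.50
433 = 433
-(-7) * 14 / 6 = 49 / 3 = 16.33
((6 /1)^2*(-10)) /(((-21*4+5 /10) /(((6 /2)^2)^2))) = 58320 /167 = 349.22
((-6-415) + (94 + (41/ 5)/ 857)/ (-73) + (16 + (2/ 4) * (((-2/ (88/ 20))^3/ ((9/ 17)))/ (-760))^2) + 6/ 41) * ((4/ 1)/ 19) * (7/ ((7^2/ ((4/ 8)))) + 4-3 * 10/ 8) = -4933954395884679754789/ 179525826991134138240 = -27.48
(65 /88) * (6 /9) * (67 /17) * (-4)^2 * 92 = 1602640 /561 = 2856.76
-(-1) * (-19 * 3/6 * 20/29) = -190/29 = -6.55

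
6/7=0.86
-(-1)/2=1/2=0.50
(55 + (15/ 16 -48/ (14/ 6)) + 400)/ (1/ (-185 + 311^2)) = 588398987/ 14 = 42028499.07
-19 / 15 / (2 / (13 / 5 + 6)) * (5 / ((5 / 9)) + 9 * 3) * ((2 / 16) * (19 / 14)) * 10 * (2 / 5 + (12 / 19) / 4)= -129903 / 700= -185.58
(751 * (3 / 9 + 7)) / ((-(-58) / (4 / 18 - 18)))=-1321760 / 783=-1688.07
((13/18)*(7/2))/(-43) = -91/1548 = -0.06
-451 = -451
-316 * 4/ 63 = -1264/ 63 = -20.06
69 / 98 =0.70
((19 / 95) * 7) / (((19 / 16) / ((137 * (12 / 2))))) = 969.09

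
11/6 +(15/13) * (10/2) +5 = 983/78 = 12.60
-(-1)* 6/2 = 3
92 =92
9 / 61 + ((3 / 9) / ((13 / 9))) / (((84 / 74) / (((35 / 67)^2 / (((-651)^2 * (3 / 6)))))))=31798027084 / 215519578911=0.15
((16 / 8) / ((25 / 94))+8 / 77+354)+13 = 721151 / 1925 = 374.62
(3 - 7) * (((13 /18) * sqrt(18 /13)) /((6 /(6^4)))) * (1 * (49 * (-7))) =49392 * sqrt(26) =251850.77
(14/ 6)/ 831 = 7/ 2493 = 0.00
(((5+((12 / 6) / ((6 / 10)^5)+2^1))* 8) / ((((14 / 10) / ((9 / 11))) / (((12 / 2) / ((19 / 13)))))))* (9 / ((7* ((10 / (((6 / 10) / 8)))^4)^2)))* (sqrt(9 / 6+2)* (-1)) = -678164643* sqrt(14) / 167788544000000000000000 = -0.00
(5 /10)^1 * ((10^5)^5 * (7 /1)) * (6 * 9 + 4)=2030000000000000000000000000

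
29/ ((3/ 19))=551/ 3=183.67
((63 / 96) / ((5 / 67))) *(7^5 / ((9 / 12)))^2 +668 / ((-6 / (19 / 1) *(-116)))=640324312919 / 145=4416029744.27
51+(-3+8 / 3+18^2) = 1124 / 3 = 374.67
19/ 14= 1.36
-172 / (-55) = 172 / 55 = 3.13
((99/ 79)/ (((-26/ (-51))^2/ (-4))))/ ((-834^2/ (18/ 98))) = 257499/ 50559115516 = 0.00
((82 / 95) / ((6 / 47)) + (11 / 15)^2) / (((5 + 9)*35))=15602 / 1047375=0.01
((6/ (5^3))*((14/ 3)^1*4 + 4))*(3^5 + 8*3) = 36312/ 125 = 290.50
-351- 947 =-1298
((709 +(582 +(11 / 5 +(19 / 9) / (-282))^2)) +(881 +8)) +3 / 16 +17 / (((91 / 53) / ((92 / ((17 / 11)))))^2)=2051224689038408207 / 90680716198800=22620.30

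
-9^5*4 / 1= -236196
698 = 698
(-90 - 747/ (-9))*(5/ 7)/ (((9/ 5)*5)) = -5/ 9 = -0.56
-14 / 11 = -1.27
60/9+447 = 1361/3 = 453.67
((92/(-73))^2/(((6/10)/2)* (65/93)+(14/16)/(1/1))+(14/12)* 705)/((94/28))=16536151023/67374547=245.44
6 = 6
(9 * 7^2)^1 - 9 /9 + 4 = 444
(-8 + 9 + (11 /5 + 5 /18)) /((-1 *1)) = -313 /90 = -3.48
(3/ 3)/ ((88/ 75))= 75/ 88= 0.85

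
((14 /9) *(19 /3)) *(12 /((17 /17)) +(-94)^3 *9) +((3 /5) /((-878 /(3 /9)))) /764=-2223021350473289 /30185640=-73644996.44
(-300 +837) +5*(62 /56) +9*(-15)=11411 /28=407.54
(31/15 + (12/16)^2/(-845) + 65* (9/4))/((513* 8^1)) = 6015697/166458240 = 0.04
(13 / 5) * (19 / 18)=247 / 90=2.74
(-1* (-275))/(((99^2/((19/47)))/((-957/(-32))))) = 13775/40608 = 0.34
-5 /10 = -1 /2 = -0.50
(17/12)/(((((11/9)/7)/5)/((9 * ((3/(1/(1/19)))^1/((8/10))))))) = 240975/3344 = 72.06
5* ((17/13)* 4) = 340/13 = 26.15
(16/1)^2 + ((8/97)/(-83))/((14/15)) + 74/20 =146358529/563570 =259.70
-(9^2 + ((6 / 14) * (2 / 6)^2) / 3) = -5104 / 63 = -81.02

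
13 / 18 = 0.72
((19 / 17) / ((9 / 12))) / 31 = 76 / 1581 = 0.05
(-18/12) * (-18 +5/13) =26.42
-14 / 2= -7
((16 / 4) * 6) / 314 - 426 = -66870 / 157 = -425.92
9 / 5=1.80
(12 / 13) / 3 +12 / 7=184 / 91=2.02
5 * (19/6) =95/6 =15.83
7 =7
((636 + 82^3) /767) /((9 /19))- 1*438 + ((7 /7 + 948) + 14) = 239189 /117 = 2044.35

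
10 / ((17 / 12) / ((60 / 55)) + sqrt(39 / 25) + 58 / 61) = 43390764000 / 6751264441 - 3857932800 * sqrt(39) / 6751264441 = 2.86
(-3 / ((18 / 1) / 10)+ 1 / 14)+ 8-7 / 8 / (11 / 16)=2371 / 462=5.13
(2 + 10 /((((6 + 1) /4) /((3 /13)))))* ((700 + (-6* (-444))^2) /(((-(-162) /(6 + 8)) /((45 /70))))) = 1071736996 /819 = 1308592.18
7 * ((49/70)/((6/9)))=147/20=7.35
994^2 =988036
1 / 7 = 0.14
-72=-72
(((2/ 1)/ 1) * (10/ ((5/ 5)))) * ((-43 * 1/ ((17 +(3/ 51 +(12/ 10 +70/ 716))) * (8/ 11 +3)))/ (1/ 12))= -104679200/ 694007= -150.83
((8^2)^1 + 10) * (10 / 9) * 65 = 48100 / 9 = 5344.44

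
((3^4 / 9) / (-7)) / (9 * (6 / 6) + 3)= -3 / 28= -0.11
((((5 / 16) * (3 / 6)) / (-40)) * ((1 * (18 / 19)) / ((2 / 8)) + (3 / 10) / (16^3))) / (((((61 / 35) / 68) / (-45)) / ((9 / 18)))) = 15792842835 / 1215299584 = 13.00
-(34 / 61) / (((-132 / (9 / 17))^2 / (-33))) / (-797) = -0.00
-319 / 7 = -45.57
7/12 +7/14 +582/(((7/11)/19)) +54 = 1464283/84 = 17431.94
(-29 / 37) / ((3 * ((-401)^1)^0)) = -29 / 111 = -0.26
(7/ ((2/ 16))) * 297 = 16632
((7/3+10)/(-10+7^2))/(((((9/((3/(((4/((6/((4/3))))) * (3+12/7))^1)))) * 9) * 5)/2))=259/231660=0.00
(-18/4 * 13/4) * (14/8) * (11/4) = -9009/128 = -70.38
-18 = -18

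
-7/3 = -2.33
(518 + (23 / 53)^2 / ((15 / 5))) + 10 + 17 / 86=382841969 / 724722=528.26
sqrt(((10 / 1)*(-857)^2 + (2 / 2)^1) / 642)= sqrt(4715163222) / 642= 106.96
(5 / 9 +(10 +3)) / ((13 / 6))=244 / 39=6.26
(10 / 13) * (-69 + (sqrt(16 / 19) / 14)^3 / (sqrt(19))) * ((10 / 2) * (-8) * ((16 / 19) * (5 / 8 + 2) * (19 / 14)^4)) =24349770150 / 1529437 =15920.74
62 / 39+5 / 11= 877 / 429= 2.04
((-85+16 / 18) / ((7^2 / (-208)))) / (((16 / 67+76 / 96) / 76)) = 6414127616 / 243579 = 26332.84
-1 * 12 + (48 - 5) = 31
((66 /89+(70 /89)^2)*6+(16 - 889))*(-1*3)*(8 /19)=164409336 /150499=1092.43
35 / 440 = 7 / 88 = 0.08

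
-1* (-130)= 130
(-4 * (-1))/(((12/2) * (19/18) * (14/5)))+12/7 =258/133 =1.94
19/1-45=-26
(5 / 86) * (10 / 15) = 5 / 129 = 0.04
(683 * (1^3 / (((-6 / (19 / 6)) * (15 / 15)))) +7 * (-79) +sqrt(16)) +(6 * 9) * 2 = -28853 / 36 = -801.47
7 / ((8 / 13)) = 91 / 8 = 11.38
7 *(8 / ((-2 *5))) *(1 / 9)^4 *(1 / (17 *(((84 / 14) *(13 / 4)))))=-56 / 21749715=-0.00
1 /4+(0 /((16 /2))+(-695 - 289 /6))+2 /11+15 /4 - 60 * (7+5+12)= -143813 /66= -2178.98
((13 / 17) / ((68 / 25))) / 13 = 25 / 1156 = 0.02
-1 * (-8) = 8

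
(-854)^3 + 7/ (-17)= -10588209695/ 17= -622835864.41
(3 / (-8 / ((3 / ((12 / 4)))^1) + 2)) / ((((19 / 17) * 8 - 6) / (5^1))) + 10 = 183 / 20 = 9.15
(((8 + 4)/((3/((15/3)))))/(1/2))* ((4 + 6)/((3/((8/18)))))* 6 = 3200/9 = 355.56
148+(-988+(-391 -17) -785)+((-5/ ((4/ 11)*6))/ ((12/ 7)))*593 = -813809/ 288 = -2825.73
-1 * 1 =-1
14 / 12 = 7 / 6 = 1.17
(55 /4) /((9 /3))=55 /12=4.58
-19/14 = -1.36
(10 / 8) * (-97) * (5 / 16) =-2425 / 64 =-37.89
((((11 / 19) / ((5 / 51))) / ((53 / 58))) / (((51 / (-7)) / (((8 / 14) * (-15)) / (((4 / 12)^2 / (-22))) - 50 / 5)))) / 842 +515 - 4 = 215883439 / 423947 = 509.22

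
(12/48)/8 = 1/32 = 0.03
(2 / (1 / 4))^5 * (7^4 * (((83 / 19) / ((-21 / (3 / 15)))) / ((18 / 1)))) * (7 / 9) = -3265052672 / 23085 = -141436.11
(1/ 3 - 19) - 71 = -269/ 3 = -89.67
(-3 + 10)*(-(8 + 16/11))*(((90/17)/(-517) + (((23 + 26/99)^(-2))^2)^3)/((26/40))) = 6820118014962351917232131024931160095917280/6541291563180037549549517198985201917607791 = 1.04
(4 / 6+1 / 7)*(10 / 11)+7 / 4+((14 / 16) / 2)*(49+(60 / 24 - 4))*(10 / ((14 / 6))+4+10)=353417 / 924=382.49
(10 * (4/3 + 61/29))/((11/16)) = 47840/957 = 49.99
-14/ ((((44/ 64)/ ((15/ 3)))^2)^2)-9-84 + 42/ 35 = -2873920219/ 73205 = -39258.52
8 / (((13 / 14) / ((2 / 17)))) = 224 / 221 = 1.01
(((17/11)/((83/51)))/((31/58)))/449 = 50286/12708047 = 0.00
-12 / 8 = -3 / 2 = -1.50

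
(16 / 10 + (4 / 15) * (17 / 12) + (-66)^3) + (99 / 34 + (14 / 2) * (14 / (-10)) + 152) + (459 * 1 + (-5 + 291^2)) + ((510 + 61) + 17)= -308487643 / 1530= -201625.91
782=782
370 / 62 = 185 / 31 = 5.97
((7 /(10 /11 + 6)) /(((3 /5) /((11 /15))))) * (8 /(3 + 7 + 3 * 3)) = 1694 /3249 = 0.52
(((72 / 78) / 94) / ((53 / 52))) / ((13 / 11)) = 264 / 32383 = 0.01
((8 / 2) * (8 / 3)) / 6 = 16 / 9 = 1.78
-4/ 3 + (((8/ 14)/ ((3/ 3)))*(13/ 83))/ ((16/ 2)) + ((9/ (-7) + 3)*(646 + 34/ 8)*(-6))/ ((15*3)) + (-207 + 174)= -3188831/ 17430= -182.95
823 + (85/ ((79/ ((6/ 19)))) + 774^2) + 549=901272958/ 1501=600448.34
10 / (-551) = -10 / 551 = -0.02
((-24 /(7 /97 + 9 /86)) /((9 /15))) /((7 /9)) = -600624 /2065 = -290.86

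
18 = 18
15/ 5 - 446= -443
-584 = -584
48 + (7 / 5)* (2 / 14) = 241 / 5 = 48.20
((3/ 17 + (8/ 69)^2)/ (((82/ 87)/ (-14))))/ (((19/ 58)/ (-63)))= 542.50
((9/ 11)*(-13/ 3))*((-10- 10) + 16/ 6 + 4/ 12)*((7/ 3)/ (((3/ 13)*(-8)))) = -20111/ 264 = -76.18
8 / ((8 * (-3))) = -1 / 3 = -0.33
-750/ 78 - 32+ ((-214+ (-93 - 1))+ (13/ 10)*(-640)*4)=-47809/ 13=-3677.62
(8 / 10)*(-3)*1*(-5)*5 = 60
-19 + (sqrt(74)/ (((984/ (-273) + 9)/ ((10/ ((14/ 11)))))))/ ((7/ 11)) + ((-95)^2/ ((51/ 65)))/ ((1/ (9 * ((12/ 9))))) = 7865 * sqrt(74)/ 3437 + 2346177/ 17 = 138030.10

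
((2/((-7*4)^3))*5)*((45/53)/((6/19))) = -1425/1163456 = -0.00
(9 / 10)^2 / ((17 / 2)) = 81 / 850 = 0.10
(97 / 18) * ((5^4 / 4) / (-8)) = -60625 / 576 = -105.25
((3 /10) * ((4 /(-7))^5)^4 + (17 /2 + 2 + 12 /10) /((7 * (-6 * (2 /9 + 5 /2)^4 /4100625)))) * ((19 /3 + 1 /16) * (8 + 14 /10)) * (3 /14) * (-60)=89809158698969732742346983 /5585458640832840070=16079101.91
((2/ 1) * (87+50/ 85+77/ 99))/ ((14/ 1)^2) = 6760/ 7497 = 0.90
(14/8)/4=7/16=0.44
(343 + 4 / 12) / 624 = 515 / 936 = 0.55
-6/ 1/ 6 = -1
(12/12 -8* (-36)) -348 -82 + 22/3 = -401/3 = -133.67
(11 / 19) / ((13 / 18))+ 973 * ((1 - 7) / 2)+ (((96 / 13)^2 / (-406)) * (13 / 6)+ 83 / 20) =-2922557837 / 1002820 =-2914.34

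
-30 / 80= -3 / 8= -0.38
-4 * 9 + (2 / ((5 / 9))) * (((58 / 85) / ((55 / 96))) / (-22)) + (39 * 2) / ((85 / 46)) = 6.02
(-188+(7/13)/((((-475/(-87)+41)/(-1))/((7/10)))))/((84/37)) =-3655257491/44138640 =-82.81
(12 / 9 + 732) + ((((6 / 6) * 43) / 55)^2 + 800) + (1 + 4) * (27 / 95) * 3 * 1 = 265225468 / 172425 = 1538.21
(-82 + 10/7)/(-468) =47/273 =0.17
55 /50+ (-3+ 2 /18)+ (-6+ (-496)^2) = 22140739 /90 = 246008.21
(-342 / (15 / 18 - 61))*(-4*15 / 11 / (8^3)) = -405 / 6688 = -0.06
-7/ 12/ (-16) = 7/ 192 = 0.04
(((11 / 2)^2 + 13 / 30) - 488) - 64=-31279 / 60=-521.32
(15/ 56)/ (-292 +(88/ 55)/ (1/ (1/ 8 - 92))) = -15/ 24584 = -0.00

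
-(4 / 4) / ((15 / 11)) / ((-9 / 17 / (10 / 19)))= 374 / 513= 0.73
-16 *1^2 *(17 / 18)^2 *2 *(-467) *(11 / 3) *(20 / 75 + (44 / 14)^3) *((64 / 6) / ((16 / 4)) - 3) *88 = -168365863111424 / 3750705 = -44889124.34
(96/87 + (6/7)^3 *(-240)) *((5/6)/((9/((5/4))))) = -4663700/268569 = -17.36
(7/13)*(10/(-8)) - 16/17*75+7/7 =-62111/884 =-70.26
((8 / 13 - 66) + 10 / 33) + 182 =50158 / 429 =116.92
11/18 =0.61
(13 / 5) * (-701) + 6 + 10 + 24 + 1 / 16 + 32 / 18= -1282147 / 720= -1780.76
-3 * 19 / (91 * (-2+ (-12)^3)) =57 / 157430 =0.00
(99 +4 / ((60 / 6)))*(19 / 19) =497 / 5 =99.40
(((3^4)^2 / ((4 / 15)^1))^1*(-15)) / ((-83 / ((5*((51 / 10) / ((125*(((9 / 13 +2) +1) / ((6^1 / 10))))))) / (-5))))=-39149487 / 1328000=-29.48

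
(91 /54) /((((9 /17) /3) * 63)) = 221 /1458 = 0.15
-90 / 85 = -18 / 17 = -1.06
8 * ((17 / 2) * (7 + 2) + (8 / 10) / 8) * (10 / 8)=766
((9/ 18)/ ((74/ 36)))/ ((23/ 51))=0.54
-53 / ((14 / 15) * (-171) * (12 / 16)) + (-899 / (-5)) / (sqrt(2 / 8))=2154856 / 5985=360.04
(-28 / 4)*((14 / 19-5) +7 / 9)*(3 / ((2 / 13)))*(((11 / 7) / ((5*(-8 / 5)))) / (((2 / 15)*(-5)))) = 21307 / 152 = 140.18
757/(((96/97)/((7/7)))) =73429/96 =764.89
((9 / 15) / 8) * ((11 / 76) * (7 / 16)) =231 / 48640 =0.00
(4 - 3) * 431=431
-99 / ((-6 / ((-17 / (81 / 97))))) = -18139 / 54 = -335.91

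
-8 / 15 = -0.53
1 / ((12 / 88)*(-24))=-11 / 36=-0.31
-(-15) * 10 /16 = 75 /8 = 9.38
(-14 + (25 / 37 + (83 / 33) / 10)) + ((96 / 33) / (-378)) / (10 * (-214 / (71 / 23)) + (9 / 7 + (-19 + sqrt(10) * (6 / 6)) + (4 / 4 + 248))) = -75720924781742941 / 5792253239718990 + 564592 * sqrt(10) / 15654738485727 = -13.07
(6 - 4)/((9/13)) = 26/9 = 2.89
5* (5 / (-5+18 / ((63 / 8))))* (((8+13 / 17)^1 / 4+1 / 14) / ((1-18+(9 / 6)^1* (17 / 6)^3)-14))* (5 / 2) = -2423250 / 145027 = -16.71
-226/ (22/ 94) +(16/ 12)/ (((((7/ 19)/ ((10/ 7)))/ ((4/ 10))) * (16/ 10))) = -1559344/ 1617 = -964.34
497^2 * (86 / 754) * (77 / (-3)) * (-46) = 37620952754 / 1131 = 33263441.87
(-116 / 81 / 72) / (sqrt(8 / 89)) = -29 * sqrt(178) / 5832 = -0.07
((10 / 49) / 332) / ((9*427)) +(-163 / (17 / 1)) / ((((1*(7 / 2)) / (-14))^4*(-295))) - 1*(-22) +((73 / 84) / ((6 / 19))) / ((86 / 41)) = 1705843729088059 / 53926710883920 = 31.63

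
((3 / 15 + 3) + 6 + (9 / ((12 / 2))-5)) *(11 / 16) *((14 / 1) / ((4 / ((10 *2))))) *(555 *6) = 913460.62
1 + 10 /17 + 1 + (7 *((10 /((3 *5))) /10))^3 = 2.69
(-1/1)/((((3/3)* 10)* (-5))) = 1/50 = 0.02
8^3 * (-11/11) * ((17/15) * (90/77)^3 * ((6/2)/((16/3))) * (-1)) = 237945600/456533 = 521.20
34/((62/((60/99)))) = 340/1023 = 0.33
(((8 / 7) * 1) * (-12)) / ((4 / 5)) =-120 / 7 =-17.14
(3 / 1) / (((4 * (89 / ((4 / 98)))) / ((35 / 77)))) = 15 / 95942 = 0.00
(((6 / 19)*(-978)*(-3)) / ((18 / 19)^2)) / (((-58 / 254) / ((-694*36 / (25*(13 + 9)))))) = 1637780316 / 7975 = 205364.30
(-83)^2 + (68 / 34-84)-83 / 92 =626161 / 92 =6806.10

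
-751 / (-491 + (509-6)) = -751 / 12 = -62.58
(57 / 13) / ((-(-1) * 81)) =19 / 351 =0.05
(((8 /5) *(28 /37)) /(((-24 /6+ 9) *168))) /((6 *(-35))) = -2 /291375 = -0.00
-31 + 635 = 604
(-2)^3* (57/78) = -76/13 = -5.85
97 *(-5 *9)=-4365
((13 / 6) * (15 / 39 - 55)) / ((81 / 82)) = -29110 / 243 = -119.79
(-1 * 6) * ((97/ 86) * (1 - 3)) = 582/ 43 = 13.53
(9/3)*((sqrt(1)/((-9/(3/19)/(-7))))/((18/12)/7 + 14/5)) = 490/4009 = 0.12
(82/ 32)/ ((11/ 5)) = 205/ 176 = 1.16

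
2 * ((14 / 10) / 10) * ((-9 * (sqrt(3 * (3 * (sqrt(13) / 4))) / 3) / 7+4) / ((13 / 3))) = 84 / 325 - 27 * 13^(1 / 4) / 650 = 0.18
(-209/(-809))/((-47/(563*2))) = -235334/38023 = -6.19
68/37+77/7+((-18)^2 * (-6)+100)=-67753/37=-1831.16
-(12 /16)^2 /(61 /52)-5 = -1337 /244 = -5.48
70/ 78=0.90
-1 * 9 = -9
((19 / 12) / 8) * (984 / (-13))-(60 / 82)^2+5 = -919239 / 87412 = -10.52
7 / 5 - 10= -43 / 5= -8.60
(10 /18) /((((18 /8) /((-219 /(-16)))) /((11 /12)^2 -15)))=-744235 /15552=-47.85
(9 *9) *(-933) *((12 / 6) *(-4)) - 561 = 604023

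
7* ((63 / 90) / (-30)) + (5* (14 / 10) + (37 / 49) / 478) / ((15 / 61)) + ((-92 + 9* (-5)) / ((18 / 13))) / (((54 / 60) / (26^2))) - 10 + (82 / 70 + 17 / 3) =-7047378855323 / 94859100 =-74293.12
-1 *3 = -3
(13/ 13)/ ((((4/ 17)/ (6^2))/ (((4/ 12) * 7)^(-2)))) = 1377/ 49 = 28.10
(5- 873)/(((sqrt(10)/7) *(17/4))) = -12152 *sqrt(10)/85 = -452.09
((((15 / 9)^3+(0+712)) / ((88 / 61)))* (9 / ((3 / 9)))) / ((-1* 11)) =-107299 / 88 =-1219.31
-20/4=-5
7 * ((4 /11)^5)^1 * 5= 35840 /161051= 0.22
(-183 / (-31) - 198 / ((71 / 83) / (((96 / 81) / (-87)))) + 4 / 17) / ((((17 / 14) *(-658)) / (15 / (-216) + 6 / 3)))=-12613061411 / 561809070936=-0.02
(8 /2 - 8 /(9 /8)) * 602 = -1872.89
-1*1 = -1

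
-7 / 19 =-0.37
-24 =-24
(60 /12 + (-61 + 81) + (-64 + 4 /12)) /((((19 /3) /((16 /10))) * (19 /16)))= -14848 /1805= -8.23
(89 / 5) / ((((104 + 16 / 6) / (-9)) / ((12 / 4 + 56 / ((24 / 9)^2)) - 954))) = 3626127 / 2560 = 1416.46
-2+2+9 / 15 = 3 / 5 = 0.60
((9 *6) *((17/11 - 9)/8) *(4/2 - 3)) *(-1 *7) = -352.23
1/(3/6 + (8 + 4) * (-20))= -2/479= -0.00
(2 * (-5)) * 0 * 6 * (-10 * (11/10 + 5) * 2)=0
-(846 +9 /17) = -846.53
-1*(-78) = 78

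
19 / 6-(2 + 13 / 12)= 1 / 12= 0.08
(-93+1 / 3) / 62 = -139 / 93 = -1.49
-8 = -8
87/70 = 1.24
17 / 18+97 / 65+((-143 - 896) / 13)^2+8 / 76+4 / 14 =12927586669 / 2022930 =6390.53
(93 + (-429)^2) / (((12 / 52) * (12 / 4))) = 797914 / 3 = 265971.33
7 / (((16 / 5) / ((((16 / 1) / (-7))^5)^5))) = -396140812571321687967719751680 / 191581231380566414401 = -2067743325.99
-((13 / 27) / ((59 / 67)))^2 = -758641 / 2537649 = -0.30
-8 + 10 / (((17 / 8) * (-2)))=-176 / 17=-10.35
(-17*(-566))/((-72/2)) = -4811/18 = -267.28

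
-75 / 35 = -2.14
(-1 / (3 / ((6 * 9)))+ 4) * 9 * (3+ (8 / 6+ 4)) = -1050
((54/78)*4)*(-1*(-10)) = 360/13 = 27.69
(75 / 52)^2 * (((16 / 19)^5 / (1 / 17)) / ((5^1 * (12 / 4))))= 417792000 / 418460731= 1.00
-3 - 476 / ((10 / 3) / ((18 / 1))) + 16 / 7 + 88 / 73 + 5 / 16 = -105045097 / 40880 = -2569.60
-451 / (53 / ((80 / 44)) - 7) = -9020 / 443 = -20.36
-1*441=-441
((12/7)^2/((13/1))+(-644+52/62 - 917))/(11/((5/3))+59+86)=-154020205/14968226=-10.29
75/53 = 1.42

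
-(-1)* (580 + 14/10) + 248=4147/5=829.40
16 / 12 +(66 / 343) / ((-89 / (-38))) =129632 / 91581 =1.42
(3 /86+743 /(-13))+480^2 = 257523341 /1118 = 230342.88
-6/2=-3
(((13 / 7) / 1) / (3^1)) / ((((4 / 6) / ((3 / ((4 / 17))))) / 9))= 5967 / 56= 106.55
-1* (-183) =183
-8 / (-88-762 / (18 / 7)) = 0.02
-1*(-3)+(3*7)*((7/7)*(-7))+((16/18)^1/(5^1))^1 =-6472/45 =-143.82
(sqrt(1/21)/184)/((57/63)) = sqrt(21)/3496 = 0.00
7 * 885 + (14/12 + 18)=37285/6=6214.17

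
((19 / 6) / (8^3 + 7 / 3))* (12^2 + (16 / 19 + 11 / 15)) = 41489 / 46290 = 0.90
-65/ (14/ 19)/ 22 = -1235/ 308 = -4.01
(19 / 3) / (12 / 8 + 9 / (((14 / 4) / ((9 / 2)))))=266 / 549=0.48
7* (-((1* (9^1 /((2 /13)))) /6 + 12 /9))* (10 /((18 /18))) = -4655 /6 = -775.83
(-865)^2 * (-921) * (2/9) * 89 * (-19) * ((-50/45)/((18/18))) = -7768625636500/27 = -287726875425.93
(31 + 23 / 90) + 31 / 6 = 1639 / 45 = 36.42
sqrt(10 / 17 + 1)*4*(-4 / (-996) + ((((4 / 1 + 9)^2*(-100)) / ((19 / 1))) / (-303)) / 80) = 77811*sqrt(51) / 2707709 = 0.21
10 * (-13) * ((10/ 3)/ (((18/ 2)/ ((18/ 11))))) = -2600/ 33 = -78.79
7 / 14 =1 / 2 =0.50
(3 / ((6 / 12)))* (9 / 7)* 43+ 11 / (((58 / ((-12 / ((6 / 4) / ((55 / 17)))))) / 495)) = -2098.10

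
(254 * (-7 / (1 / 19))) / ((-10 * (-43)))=-16891 / 215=-78.56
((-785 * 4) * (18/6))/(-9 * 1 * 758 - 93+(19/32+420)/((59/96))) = 46315/30634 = 1.51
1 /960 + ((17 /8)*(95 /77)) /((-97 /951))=-184296331 /7170240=-25.70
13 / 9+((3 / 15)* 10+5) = 76 / 9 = 8.44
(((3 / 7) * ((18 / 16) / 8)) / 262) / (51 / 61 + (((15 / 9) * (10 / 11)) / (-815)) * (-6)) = 2953071 / 10876412288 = 0.00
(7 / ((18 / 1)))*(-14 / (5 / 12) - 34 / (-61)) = -35273 / 2745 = -12.85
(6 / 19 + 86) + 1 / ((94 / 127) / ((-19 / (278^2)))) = 11914055593 / 138029224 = 86.32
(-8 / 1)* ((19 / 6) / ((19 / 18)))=-24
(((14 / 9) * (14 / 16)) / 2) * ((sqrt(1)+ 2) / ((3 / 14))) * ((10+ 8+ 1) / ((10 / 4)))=6517 / 90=72.41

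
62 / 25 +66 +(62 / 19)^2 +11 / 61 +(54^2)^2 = 4681188565727 / 550525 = 8503135.31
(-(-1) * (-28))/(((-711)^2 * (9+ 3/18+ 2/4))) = -28/4886703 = -0.00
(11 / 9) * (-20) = -220 / 9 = -24.44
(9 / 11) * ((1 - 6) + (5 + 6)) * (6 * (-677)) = -219348 / 11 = -19940.73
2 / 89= 0.02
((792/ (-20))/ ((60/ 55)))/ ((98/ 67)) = -24321/ 980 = -24.82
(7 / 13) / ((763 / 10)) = 10 / 1417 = 0.01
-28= -28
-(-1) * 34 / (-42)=-17 / 21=-0.81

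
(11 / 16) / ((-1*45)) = -11 / 720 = -0.02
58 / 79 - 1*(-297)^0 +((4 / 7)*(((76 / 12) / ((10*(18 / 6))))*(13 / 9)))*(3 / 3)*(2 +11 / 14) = 114754 / 522585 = 0.22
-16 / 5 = -3.20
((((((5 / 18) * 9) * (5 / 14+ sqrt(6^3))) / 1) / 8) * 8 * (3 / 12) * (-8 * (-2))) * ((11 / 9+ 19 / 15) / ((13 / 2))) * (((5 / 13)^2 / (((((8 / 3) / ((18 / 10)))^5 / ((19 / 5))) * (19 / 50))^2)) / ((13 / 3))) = 3.86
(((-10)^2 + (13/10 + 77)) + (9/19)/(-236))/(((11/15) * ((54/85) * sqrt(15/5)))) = 339782485 * sqrt(3)/2663496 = 220.96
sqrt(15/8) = sqrt(30)/4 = 1.37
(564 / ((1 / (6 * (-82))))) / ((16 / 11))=-190773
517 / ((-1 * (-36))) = 14.36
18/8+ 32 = 137/4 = 34.25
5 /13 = 0.38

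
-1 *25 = -25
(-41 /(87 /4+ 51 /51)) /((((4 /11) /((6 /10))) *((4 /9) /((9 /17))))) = -109593 /30940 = -3.54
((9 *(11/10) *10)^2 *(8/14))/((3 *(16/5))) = 16335/28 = 583.39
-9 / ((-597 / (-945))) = -2835 / 199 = -14.25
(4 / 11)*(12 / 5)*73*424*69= 102513024 / 55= 1863873.16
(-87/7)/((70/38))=-1653/245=-6.75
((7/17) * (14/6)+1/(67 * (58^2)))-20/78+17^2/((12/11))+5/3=9985350643/37358061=267.29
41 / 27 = 1.52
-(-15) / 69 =5 / 23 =0.22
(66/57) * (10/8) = 55/38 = 1.45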